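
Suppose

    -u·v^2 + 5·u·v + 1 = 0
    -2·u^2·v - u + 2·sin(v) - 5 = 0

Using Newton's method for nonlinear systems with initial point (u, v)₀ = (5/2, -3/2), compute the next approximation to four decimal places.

At (5/2, -3/2): F = (-23.3750, 9.255010).
Jacobian J = [[-v^2 + 5·v, -2·u·v + 5·u], [-4·u·v - 1, -2·u^2 + 2·cos(v)]].
At the point, J = [[-9.7500, 20.0000], [14.0000, -12.358526]] (det J = -159.504375).
Solving J·Δ = −F gives Δ = (0.6506, 1.4859).
Then the next iterate is (u, v)₁ = (3.1506, -0.0141).

(3.1506, -0.0141)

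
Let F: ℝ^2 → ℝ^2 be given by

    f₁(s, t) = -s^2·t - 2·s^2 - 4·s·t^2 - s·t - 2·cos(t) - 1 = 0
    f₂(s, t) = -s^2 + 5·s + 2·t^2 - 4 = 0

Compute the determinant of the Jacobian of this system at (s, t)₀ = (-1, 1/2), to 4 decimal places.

-27.7120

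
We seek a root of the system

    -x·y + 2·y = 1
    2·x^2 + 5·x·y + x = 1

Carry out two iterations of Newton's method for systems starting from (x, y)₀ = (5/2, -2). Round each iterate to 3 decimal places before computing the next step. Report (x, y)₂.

(2.806, -1.254)

At (5/2, -2): F = (0.000, -11.000).
Jacobian J = [[-y, -x + 2], [4·x + 5·y + 1, 5·x]].
At the point, J = [[2.000, -0.500], [1.000, 12.500]] (det J = 25.500).
Solving J·Δ = −F gives Δ = (0.216, 0.863).
Then the next iterate is (x, y)₁ = (2.716, -1.137).
Round to (2.716, -1.137) and repeat: F = (-0.18591, 1.02885), J = [[1.137, -0.716], [6.179, 13.580]].
Δ = (0.090, -0.117), so (x, y)₂ = (2.806, -1.254).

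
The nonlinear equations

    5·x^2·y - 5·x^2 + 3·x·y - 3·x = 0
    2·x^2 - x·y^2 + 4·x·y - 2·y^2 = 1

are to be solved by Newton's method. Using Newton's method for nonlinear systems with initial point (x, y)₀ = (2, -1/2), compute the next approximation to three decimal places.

(1.077, -0.224)

At (2, -1/2): F = (-39.000, 2.000).
Jacobian J = [[10·x·y - 10·x + 3·y - 3, 5·x^2 + 3·x], [4·x - y^2 + 4·y, -2·x·y + 4·x - 4·y]].
At the point, J = [[-34.500, 26.000], [5.750, 12.000]] (det J = -563.500).
Solving J·Δ = −F gives Δ = (-0.923, 0.276).
Then the next iterate is (x, y)₁ = (1.077, -0.224).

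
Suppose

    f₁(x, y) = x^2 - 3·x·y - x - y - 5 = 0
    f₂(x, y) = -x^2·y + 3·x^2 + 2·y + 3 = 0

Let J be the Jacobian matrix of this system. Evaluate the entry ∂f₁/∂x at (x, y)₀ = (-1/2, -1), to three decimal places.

1.000

∂f₁/∂x = 2·x - 3·y - 1.
At (-1/2, -1) this is 1.000.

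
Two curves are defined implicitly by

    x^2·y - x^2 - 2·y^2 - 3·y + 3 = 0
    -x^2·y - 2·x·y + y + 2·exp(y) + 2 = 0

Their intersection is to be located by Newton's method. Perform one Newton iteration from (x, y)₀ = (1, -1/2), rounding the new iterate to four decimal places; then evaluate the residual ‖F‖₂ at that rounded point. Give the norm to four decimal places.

At (1, -1/2): F = (2.5000, 4.213061).
Jacobian J = [[2·x·y - 2·x, x^2 - 4·y - 3], [-2·x·y - 2·y, -x^2 - 2·x + 2·exp(y) + 1]].
At the point, J = [[-3.0000, 0.0000], [2.0000, -0.786939]] (det J = 2.360816).
Solving J·Δ = −F gives Δ = (0.8333, 7.4716).
Then the next iterate is (x, y)₁ = (1.8333, 6.9716).
Re-evaluating at (1.8333, 6.9716): F = (-95.050732, 2091.831801), so ‖F‖₂ = 2093.9902.

2093.9902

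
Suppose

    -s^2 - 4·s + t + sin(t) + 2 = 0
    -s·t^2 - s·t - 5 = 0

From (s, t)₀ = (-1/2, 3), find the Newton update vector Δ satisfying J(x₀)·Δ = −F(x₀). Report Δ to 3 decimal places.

(2.323, 7.678)

At (-1/2, 3): F = (6.89112, 1.000).
Jacobian J = [[-2·s - 4, cos(t) + 1], [-t^2 - t, -2·s·t - s]].
At the point, J = [[-3.000, 0.01001], [-12.000, 3.500]] (det J = -10.37991).
Solving J·Δ = −F gives Δ = (2.323, 7.678).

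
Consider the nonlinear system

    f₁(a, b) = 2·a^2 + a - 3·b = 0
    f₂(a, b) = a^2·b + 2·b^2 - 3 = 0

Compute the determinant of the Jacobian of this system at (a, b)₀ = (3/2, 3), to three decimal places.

126.750

J = [[4·a + 1, -3], [2·a·b, a^2 + 4·b]].
At the point, J = [[7.000, -3.000], [9.000, 14.250]].
det J = 126.750.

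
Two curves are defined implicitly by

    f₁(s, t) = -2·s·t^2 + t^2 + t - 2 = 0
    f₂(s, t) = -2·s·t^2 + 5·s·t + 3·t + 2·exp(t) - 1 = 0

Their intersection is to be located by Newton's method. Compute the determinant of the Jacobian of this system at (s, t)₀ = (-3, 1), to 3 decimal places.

-55.873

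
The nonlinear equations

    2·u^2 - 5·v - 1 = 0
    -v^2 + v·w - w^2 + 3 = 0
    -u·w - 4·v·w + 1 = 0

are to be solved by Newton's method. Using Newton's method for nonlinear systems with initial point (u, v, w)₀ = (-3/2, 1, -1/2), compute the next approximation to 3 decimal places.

(-3.743, 3.392, 1.865)

At (-3/2, 1, -1/2): F = (-1.500, 1.250, 2.250).
Jacobian J = [[4·u, -5, 0], [0, -2·v + w, v - 2·w], [-w, -4·w, -u - 4·v]].
At the point, J = [[-6.000, -5.000, 0.000], [0.000, -2.500, 2.000], [0.500, 2.000, -2.500]] (det J = -18.500).
Solving J·Δ = −F gives Δ = (-2.243, 2.392, 2.365).
Then the next iterate is (u, v, w)₁ = (-3.743, 3.392, 1.865).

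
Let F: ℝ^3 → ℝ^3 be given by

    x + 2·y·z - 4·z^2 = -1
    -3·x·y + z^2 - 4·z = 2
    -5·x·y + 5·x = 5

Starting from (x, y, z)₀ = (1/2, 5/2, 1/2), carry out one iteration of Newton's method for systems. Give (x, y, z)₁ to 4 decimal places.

At (1/2, 5/2, 1/2): F = (3.0000, -7.5000, -8.7500).
Jacobian J = [[1, 2·z, 2·y - 8·z], [-3·y, -3·x, 2·z - 4], [-5·y + 5, -5·x, 0]].
At the point, J = [[1.0000, 1.0000, 1.0000], [-7.5000, -1.5000, -3.0000], [-7.5000, -2.5000, 0.0000]] (det J = 22.5000).
Solving J·Δ = −F gives Δ = (-0.4167, -2.2500, -0.3333).
Then the next iterate is (x, y, z)₁ = (0.0833, 0.2500, 0.1667).

(0.0833, 0.2500, 0.1667)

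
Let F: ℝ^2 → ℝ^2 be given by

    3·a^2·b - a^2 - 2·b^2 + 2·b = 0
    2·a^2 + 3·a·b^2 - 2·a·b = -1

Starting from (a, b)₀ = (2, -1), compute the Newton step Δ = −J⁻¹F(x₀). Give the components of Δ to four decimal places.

(1.0000, 2.0000)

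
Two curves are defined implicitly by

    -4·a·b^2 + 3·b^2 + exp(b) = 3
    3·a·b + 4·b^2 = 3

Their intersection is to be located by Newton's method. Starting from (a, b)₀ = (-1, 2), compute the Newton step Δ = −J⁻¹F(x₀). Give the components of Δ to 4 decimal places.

At (-1, 2): F = (32.389056, 7.0000).
Jacobian J = [[-4·b^2, -8·a·b + 6·b + exp(b)], [3·b, 3·a + 8·b]].
At the point, J = [[-16.0000, 35.389056], [6.0000, 13.0000]] (det J = -420.334337).
Solving J·Δ = −F gives Δ = (0.4124, -0.7288).

(0.4124, -0.7288)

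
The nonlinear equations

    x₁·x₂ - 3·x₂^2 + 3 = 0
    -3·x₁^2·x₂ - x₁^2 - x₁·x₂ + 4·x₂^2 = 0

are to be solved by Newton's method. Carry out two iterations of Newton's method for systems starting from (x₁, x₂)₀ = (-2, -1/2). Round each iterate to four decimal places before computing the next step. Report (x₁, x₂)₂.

(2.0555, -0.7729)

At (-2, -1/2): F = (3.2500, 2.0000).
Jacobian J = [[x₂, x₁ - 6·x₂], [-6·x₁·x₂ - 2·x₁ - x₂, -3·x₁^2 - x₁ + 8·x₂]].
At the point, J = [[-0.5000, 1.0000], [-1.5000, -14.0000]] (det J = 8.5000).
Solving J·Δ = −F gives Δ = (5.5882, -0.4559).
Then the next iterate is (x₁, x₂)₁ = (3.5882, -0.9559).
Round to (3.5882, -0.9559) and repeat: F = (-3.171195, 31.131912), J = [[-0.9559, 9.3236], [14.359262, -49.860938]].
Δ = (-1.5327, 0.1830), so (x₁, x₂)₂ = (2.0555, -0.7729).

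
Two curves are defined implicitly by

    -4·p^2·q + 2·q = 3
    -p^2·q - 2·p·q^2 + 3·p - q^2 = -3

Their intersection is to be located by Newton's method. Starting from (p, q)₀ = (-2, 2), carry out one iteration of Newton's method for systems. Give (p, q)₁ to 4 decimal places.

(-1.2148, 1.5805)

At (-2, 2): F = (-31.0000, 1.0000).
Jacobian J = [[-8·p·q, -4·p^2 + 2], [-2·p·q - 2·q^2 + 3, -p^2 - 4·p·q - 2·q]].
At the point, J = [[32.0000, -14.0000], [3.0000, 8.0000]] (det J = 298.0000).
Solving J·Δ = −F gives Δ = (0.7852, -0.4195).
Then the next iterate is (p, q)₁ = (-1.2148, 1.5805).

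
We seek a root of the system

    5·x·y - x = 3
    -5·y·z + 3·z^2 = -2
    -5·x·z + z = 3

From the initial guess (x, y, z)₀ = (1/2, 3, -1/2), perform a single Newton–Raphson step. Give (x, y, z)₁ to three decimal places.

At (1/2, 3, -1/2): F = (4.000, 10.250, -2.250).
Jacobian J = [[5·y - 1, 5·x, 0], [0, -5·z, -5·y + 6·z], [-5·z, 0, -5·x + 1]].
At the point, J = [[14.000, 2.500, 0.000], [0.000, 2.500, -18.000], [2.500, 0.000, -1.500]] (det J = -165.000).
Solving J·Δ = −F gives Δ = (0.756, -5.832, -0.241).
Then the next iterate is (x, y, z)₁ = (1.256, -2.832, -0.741).

(1.256, -2.832, -0.741)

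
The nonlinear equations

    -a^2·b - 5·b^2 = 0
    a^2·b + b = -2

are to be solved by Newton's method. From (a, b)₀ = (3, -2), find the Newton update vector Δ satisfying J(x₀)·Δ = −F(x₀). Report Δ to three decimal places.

(-0.706, 0.952)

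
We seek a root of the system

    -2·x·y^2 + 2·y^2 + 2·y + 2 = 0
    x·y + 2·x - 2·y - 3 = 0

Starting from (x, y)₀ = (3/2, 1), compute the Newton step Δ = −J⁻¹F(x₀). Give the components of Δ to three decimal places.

(1.500, 8.000)

At (3/2, 1): F = (3.000, -0.500).
Jacobian J = [[-2·y^2, -4·x·y + 4·y + 2], [y + 2, x - 2]].
At the point, J = [[-2.000, 0.000], [3.000, -0.500]] (det J = 1.000).
Solving J·Δ = −F gives Δ = (1.500, 8.000).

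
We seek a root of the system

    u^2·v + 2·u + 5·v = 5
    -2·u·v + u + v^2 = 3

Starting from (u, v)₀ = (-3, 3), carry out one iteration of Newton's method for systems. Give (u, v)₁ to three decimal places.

(-2.361, 1.516)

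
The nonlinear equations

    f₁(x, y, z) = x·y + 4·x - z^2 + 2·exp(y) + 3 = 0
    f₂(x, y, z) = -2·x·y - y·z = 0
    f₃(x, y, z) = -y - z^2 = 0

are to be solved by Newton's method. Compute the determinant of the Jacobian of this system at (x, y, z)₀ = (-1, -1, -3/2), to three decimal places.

30.085

J = [[y + 4, x + 2·exp(y), -2·z], [-2·y, -2·x - z, -y], [0, -1, -2·z]].
At the point, J = [[3.000, -0.26424, 3.000], [2.000, 3.500, 1.000], [0.000, -1.000, 3.000]].
det J = 30.085.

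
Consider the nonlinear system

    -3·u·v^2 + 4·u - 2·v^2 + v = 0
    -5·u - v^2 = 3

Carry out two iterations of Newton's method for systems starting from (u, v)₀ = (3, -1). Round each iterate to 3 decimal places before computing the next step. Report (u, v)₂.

At (3, -1): F = (0.000, -19.000).
Jacobian J = [[-3·v^2 + 4, -6·u·v - 4·v + 1], [-5, -2·v]].
At the point, J = [[1.000, 23.000], [-5.000, 2.000]] (det J = 117.000).
Solving J·Δ = −F gives Δ = (-3.735, 0.162).
Then the next iterate is (u, v)₁ = (-0.735, -0.838).
Round to (-0.735, -0.838) and repeat: F = (-3.63404, -0.02724), J = [[1.89327, 0.65642], [-5.000, 1.676]].
Δ = (0.941, 2.823), so (u, v)₂ = (0.206, 1.985).

(0.206, 1.985)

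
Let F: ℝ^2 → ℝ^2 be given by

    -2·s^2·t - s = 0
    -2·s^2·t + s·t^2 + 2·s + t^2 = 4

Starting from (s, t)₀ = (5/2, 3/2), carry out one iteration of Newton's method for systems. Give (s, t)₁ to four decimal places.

(1.7094, 0.8120)

At (5/2, 3/2): F = (-21.2500, -9.8750).
Jacobian J = [[-4·s·t - 1, -2·s^2], [-4·s·t + t^2 + 2, -2·s^2 + 2·s·t + 2·t]].
At the point, J = [[-16.0000, -12.5000], [-10.7500, -2.0000]] (det J = -102.3750).
Solving J·Δ = −F gives Δ = (-0.7906, -0.6880).
Then the next iterate is (s, t)₁ = (1.7094, 0.8120).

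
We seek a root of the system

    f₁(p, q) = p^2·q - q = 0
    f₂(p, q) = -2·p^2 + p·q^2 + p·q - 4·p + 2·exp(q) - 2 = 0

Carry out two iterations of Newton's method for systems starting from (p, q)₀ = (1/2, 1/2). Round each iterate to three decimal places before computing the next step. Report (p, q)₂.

(-1.479, -2.066)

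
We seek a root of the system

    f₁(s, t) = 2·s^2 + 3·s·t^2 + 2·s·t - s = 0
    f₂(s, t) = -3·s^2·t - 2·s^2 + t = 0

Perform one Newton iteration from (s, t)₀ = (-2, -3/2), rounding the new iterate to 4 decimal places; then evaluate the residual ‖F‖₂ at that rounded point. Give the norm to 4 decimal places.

At (-2, -3/2): F = (2.5000, 8.5000).
Jacobian J = [[4·s + 3·t^2 + 2·t - 1, 6·s·t + 2·s], [-6·s·t - 4·s, -3·s^2 + 1]].
At the point, J = [[-5.2500, 14.0000], [-10.0000, -11.0000]] (det J = 197.7500).
Solving J·Δ = −F gives Δ = (0.7408, 0.0992).
Then the next iterate is (s, t)₁ = (-1.2592, -1.4008).
Re-evaluating at (-1.2592, -1.4008): F = (0.545584, 2.091292), so ‖F‖₂ = 2.1613.

2.1613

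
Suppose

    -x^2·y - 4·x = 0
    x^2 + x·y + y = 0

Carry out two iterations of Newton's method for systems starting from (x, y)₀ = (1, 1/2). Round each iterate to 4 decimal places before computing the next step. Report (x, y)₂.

At (1, 1/2): F = (-4.5000, 2.0000).
Jacobian J = [[-2·x·y - 4, -x^2], [2·x + y, x + 1]].
At the point, J = [[-5.0000, -1.0000], [2.5000, 2.0000]] (det J = -7.5000).
Solving J·Δ = −F gives Δ = (-0.9333, 0.1667).
Then the next iterate is (x, y)₁ = (0.0667, 0.6667).
Round to (0.0667, 0.6667) and repeat: F = (-0.269766, 0.715618), J = [[-4.088938, -0.004449], [0.8001, 1.0667]].
Δ = (-0.0653, -0.6219), so (x, y)₂ = (0.0014, 0.0448).

(0.0014, 0.0448)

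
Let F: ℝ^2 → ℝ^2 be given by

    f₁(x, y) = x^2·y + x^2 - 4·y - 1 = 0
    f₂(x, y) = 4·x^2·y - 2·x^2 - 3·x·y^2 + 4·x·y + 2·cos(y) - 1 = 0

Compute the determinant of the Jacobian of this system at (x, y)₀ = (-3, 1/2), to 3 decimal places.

J = [[2·x·y + 2·x, x^2 - 4], [8·x·y - 4·x - 3·y^2 + 4·y, 4·x^2 - 6·x·y + 4·x - 2·sin(y)]].
At the point, J = [[-9.000, 5.000], [1.250, 32.04115]].
det J = -294.620.

-294.620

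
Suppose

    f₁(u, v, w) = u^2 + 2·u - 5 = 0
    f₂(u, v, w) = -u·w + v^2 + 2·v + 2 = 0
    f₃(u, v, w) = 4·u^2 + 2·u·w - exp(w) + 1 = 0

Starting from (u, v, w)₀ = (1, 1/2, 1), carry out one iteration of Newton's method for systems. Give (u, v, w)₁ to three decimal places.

(1.500, 4.224, 13.922)

At (1, 1/2, 1): F = (-2.000, 2.250, 4.28172).
Jacobian J = [[2·u + 2, 0, 0], [-w, 2·v + 2, -u], [8·u + 2·w, 0, 2·u - exp(w)]].
At the point, J = [[4.000, 0.000, 0.000], [-1.000, 3.000, -1.000], [10.000, 0.000, -0.71828]] (det J = -8.61938).
Solving J·Δ = −F gives Δ = (0.500, 3.724, 12.922).
Then the next iterate is (u, v, w)₁ = (1.500, 4.224, 13.922).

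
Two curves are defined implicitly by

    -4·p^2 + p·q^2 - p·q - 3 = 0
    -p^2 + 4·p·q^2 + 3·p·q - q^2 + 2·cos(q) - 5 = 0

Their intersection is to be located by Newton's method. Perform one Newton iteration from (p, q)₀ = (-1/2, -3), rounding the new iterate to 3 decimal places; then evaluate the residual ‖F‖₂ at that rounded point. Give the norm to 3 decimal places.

At (-1/2, -3): F = (-10.000, -29.72998).
Jacobian J = [[-8·p + q^2 - q, 2·p·q - p], [-2·p + 4·q^2 + 3·q, 8·p·q + 3·p - 2·q - 2·sin(q)]].
At the point, J = [[16.000, 3.500], [28.000, 16.78224]] (det J = 170.51584).
Solving J·Δ = −F gives Δ = (0.374, 1.148).
Then the next iterate is (p, q)₁ = (-0.126, -1.852).
Re-evaluating at (-0.126, -1.852): F = (-3.72902, -10.02942), so ‖F‖₂ = 10.700.

10.700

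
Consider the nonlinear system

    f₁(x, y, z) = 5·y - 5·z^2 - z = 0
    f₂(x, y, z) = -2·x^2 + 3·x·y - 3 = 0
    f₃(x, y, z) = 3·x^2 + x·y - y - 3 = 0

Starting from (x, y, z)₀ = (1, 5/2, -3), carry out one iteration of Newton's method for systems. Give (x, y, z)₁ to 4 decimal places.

At (1, 5/2, -3): F = (-29.5000, 2.5000, 0.0000).
Jacobian J = [[0, 5, -10·z - 1], [-4·x + 3·y, 3·x, 0], [6·x + y, x - 1, 0]].
At the point, J = [[0.0000, 5.0000, 29.0000], [3.5000, 3.0000, 0.0000], [8.5000, 0.0000, 0.0000]] (det J = -739.5000).
Solving J·Δ = −F gives Δ = (0.0000, -0.8333, 1.1609).
Then the next iterate is (x, y, z)₁ = (1.0000, 1.6667, -1.8391).

(1.0000, 1.6667, -1.8391)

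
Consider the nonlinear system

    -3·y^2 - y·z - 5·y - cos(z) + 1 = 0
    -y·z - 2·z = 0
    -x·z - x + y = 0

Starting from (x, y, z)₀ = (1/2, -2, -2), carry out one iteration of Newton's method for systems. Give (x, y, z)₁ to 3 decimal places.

At (1/2, -2, -2): F = (-4.58385, 0.000, -1.500).
Jacobian J = [[0, -6·y - z - 5, -y + sin(z)], [0, -z, -y - 2], [-z - 1, 1, -x]].
At the point, J = [[0.000, 9.000, 1.09070], [0.000, 2.000, 0.000], [1.000, 1.000, -0.500]] (det J = -2.18141).
Solving J·Δ = −F gives Δ = (3.601, 0.000, 4.203).
Then the next iterate is (x, y, z)₁ = (4.101, -2.000, 2.203).

(4.101, -2.000, 2.203)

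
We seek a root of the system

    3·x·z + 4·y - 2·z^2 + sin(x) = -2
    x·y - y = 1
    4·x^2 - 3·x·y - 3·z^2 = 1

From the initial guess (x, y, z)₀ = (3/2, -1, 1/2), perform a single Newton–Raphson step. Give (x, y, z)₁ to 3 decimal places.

(0.725, 0.450, -1.633)

At (3/2, -1, 1/2): F = (0.74749, -1.500, 11.750).
Jacobian J = [[3·z + cos(x), 4, 3·x - 4·z], [y, x - 1, 0], [8·x - 3·y, -3·x, -6·z]].
At the point, J = [[1.57074, 4.000, 2.500], [-1.000, 0.500, 0.000], [15.000, -4.500, -3.000]] (det J = -21.85611).
Solving J·Δ = −F gives Δ = (-0.775, 1.450, -2.133).
Then the next iterate is (x, y, z)₁ = (0.725, 0.450, -1.633).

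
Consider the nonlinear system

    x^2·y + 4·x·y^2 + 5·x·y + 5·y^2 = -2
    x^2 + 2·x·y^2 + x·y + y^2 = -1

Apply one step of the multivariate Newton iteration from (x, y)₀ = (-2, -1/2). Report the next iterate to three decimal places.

At (-2, -1/2): F = (4.250, 5.250).
Jacobian J = [[2·x·y + 4·y^2 + 5·y, x^2 + 8·x·y + 5·x + 10·y], [2·x + 2·y^2 + y, 4·x·y + x + 2·y]].
At the point, J = [[0.500, -3.000], [-4.000, 1.000]] (det J = -11.500).
Solving J·Δ = −F gives Δ = (1.739, 1.707).
Then the next iterate is (x, y)₁ = (-0.261, 1.207).

(-0.261, 1.207)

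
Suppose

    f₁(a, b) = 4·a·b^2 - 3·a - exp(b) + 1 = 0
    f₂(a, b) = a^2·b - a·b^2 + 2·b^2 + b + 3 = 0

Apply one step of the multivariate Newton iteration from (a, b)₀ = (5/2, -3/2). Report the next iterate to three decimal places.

At (5/2, -3/2): F = (15.77687, -9.000).
Jacobian J = [[4·b^2 - 3, 8·a·b - exp(b)], [2·a·b - b^2, a^2 - 2·a·b + 4·b + 1]].
At the point, J = [[6.000, -30.22313], [-9.750, 8.750]] (det J = -242.17552).
Solving J·Δ = −F gives Δ = (-0.553, 0.412).
Then the next iterate is (a, b)₁ = (1.947, -1.088).

(1.947, -1.088)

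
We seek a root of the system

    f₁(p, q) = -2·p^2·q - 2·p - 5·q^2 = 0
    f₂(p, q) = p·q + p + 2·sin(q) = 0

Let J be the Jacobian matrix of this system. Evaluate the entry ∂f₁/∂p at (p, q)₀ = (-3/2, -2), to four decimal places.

-14.0000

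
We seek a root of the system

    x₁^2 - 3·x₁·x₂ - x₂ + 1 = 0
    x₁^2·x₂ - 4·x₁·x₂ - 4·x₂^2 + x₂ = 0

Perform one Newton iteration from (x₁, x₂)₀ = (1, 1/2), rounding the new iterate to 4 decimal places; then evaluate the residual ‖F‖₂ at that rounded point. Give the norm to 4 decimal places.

0.8185

At (1, 1/2): F = (0.0000, -2.0000).
Jacobian J = [[2·x₁ - 3·x₂, -3·x₁ - 1], [2·x₁·x₂ - 4·x₂, x₁^2 - 4·x₁ - 8·x₂ + 1]].
At the point, J = [[0.5000, -4.0000], [-1.0000, -6.0000]] (det J = -7.0000).
Solving J·Δ = −F gives Δ = (-1.1429, -0.1429).
Then the next iterate is (x₁, x₂)₁ = (-0.1429, 0.3571).
Re-evaluating at (-0.1429, 0.3571): F = (0.816409, 0.058429), so ‖F‖₂ = 0.8185.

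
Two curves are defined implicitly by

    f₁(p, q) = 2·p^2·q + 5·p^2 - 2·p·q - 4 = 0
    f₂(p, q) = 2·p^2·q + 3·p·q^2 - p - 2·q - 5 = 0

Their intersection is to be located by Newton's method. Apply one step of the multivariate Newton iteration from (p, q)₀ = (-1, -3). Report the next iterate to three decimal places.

At (-1, -3): F = (-11.000, -31.000).
Jacobian J = [[4·p·q + 10·p - 2·q, 2·p^2 - 2·p], [4·p·q + 3·q^2 - 1, 2·p^2 + 6·p·q - 2]].
At the point, J = [[8.000, 4.000], [38.000, 18.000]] (det J = -8.000).
Solving J·Δ = −F gives Δ = (-9.250, 21.250).
Then the next iterate is (p, q)₁ = (-10.250, 18.250).

(-10.250, 18.250)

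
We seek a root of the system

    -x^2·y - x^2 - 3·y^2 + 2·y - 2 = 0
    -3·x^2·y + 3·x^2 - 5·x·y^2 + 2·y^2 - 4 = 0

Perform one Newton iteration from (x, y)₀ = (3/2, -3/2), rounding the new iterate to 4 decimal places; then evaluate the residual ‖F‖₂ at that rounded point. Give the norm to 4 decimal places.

4.4289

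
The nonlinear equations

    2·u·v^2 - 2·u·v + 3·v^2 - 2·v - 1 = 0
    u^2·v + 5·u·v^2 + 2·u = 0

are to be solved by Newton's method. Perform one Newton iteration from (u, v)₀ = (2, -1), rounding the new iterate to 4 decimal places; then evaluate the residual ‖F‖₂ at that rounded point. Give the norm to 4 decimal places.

At (2, -1): F = (12.0000, 10.0000).
Jacobian J = [[2·v^2 - 2·v, 4·u·v - 2·u + 6·v - 2], [2·u·v + 5·v^2 + 2, u^2 + 10·u·v]].
At the point, J = [[4.0000, -20.0000], [3.0000, -16.0000]] (det J = -4.0000).
Solving J·Δ = −F gives Δ = (2.0000, 1.0000).
Then the next iterate is (u, v)₁ = (4.0000, 0.0000).
Re-evaluating at (4.0000, 0.0000): F = (-1.0000, 8.0000), so ‖F‖₂ = 8.0623.

8.0623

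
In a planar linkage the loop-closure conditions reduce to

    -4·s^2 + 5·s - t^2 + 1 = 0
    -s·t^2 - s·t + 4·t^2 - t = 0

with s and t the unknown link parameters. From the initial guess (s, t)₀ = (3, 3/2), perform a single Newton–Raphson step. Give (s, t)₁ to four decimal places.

At (3, 3/2): F = (-22.2500, -3.7500).
Jacobian J = [[-8·s + 5, -2·t], [-t^2 - t, -2·s·t - s + 8·t - 1]].
At the point, J = [[-19.0000, -3.0000], [-3.7500, -1.0000]] (det J = 7.7500).
Solving J·Δ = −F gives Δ = (-1.4194, 1.5726).
Then the next iterate is (s, t)₁ = (1.5806, 3.0726).

(1.5806, 3.0726)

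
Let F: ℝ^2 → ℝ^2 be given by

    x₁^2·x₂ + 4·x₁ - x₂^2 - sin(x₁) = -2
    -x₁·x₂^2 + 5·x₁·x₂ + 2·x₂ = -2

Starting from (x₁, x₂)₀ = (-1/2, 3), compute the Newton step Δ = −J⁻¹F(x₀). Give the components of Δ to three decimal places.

(-0.268, -1.357)

At (-1/2, 3): F = (-7.77057, 5.000).
Jacobian J = [[2·x₁·x₂ - cos(x₁) + 4, x₁^2 - 2·x₂], [-x₂^2 + 5·x₂, -2·x₁·x₂ + 5·x₁ + 2]].
At the point, J = [[0.12242, -5.750], [6.000, 2.500]] (det J = 34.80604).
Solving J·Δ = −F gives Δ = (-0.268, -1.357).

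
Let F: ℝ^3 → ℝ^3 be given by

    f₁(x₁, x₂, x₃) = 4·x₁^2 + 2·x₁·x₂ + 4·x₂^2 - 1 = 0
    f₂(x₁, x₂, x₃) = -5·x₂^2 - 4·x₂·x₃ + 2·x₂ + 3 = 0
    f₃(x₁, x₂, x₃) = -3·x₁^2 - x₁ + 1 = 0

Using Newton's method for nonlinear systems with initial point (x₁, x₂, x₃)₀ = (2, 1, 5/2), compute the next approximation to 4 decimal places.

At (2, 1, 5/2): F = (23.0000, -10.0000, -13.0000).
Jacobian J = [[8·x₁ + 2·x₂, 2·x₁ + 8·x₂, 0], [0, -10·x₂ - 4·x₃ + 2, -4·x₂], [-6·x₁ - 1, 0, 0]].
At the point, J = [[18.0000, 12.0000, 0.0000], [0.0000, -18.0000, -4.0000], [-13.0000, 0.0000, 0.0000]] (det J = 624.0000).
Solving J·Δ = −F gives Δ = (-1.0000, -0.4167, -0.6250).
Then the next iterate is (x₁, x₂, x₃)₁ = (1.0000, 0.5833, 1.8750).

(1.0000, 0.5833, 1.8750)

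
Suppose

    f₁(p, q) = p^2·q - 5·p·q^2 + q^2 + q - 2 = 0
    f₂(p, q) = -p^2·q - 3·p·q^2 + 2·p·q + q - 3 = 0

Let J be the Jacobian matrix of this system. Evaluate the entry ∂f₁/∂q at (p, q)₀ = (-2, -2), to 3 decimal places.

-39.000

∂f₁/∂q = p^2 - 10·p·q + 2·q + 1.
At (-2, -2) this is -39.000.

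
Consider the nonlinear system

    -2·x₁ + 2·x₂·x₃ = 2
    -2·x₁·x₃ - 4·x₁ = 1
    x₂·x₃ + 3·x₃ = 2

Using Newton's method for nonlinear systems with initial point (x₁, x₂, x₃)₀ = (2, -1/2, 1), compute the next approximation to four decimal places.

(0.3571, 0.9643, 0.2143)

At (2, -1/2, 1): F = (-7.0000, -13.0000, 0.5000).
Jacobian J = [[-2, 2·x₃, 2·x₂], [-2·x₃ - 4, 0, -2·x₁], [0, x₃, x₂ + 3]].
At the point, J = [[-2.0000, 2.0000, -1.0000], [-6.0000, 0.0000, -4.0000], [0.0000, 1.0000, 2.5000]] (det J = 28.0000).
Solving J·Δ = −F gives Δ = (-1.6429, 1.4643, -0.7857).
Then the next iterate is (x₁, x₂, x₃)₁ = (0.3571, 0.9643, 0.2143).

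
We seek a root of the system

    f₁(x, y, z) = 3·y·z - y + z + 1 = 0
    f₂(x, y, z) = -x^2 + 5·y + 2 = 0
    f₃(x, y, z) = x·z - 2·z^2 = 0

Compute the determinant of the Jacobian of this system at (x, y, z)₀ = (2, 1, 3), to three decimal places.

-380.000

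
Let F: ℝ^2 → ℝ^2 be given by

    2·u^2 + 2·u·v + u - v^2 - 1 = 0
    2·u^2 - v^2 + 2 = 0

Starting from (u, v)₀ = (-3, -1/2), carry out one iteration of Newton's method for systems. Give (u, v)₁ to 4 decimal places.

(-1.3958, -1.0000)

At (-3, -1/2): F = (16.7500, 19.7500).
Jacobian J = [[4·u + 2·v + 1, 2·u - 2·v], [4·u, -2·v]].
At the point, J = [[-12.0000, -5.0000], [-12.0000, 1.0000]] (det J = -72.0000).
Solving J·Δ = −F gives Δ = (1.6042, -0.5000).
Then the next iterate is (u, v)₁ = (-1.3958, -1.0000).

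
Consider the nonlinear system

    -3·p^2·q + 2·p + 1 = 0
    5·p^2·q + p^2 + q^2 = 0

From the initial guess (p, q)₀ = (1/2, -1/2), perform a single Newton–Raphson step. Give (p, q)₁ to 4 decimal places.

At (1/2, -1/2): F = (2.3750, -0.1250).
Jacobian J = [[-6·p·q + 2, -3·p^2], [10·p·q + 2·p, 5·p^2 + 2·q]].
At the point, J = [[3.5000, -0.7500], [-1.5000, 0.2500]] (det J = -0.2500).
Solving J·Δ = −F gives Δ = (2.0000, 12.5000).
Then the next iterate is (p, q)₁ = (2.5000, 12.0000).

(2.5000, 12.0000)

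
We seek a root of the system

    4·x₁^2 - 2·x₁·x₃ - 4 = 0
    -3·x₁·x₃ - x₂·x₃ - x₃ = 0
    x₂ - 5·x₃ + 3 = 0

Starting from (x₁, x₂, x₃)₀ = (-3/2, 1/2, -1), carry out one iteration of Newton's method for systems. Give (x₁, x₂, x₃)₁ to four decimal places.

At (-3/2, 1/2, -1): F = (2.0000, -3.0000, 8.5000).
Jacobian J = [[8·x₁ - 2·x₃, 0, -2·x₁], [-3·x₃, -x₃, -3·x₁ - x₂ - 1], [0, 1, -5]].
At the point, J = [[-10.0000, 0.0000, 3.0000], [3.0000, 1.0000, 3.0000], [0.0000, 1.0000, -5.0000]] (det J = 89.0000).
Solving J·Δ = −F gives Δ = (0.5674, -2.3764, 1.2247).
Then the next iterate is (x₁, x₂, x₃)₁ = (-0.9326, -1.8764, 0.2247).

(-0.9326, -1.8764, 0.2247)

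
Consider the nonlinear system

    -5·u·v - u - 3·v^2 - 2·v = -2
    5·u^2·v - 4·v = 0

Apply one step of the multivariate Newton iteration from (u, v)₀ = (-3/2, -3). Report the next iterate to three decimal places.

At (-3/2, -3): F = (-40.000, -21.750).
Jacobian J = [[-5·v - 1, -5·u - 6·v - 2], [10·u·v, 5·u^2 - 4]].
At the point, J = [[14.000, 23.500], [45.000, 7.250]] (det J = -956.000).
Solving J·Δ = −F gives Δ = (0.231, 1.564).
Then the next iterate is (u, v)₁ = (-1.269, -1.436).

(-1.269, -1.436)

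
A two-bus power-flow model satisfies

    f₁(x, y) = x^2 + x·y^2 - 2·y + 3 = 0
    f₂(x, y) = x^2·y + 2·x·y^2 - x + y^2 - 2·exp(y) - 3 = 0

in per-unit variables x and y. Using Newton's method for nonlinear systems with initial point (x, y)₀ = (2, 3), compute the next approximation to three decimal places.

At (2, 3): F = (19.000, 11.82893).
Jacobian J = [[2·x + y^2, 2·x·y - 2], [2·x·y + 2·y^2 - 1, x^2 + 4·x·y + 2·y - 2·exp(y)]].
At the point, J = [[13.000, 10.000], [29.000, -6.17107]] (det J = -370.22396).
Solving J·Δ = −F gives Δ = (-0.636, -1.073).
Then the next iterate is (x, y)₁ = (1.364, 1.927).

(1.364, 1.927)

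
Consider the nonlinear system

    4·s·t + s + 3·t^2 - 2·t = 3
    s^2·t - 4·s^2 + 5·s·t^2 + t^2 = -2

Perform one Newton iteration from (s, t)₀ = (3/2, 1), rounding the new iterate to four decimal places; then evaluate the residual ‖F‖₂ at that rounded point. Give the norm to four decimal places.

1.8700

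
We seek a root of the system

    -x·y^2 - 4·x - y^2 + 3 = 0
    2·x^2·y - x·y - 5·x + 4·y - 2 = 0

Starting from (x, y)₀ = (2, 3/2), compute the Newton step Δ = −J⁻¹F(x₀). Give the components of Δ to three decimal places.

(-6.962, 3.529)

At (2, 3/2): F = (-11.750, 3.000).
Jacobian J = [[-y^2 - 4, -2·x·y - 2·y], [4·x·y - y - 5, 2·x^2 - x + 4]].
At the point, J = [[-6.250, -9.000], [5.500, 10.000]] (det J = -13.000).
Solving J·Δ = −F gives Δ = (-6.962, 3.529).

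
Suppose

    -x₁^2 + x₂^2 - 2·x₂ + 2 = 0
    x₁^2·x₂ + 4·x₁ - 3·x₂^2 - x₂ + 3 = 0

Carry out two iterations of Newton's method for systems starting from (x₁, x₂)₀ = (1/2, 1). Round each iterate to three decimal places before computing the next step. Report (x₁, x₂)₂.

At (1/2, 1): F = (0.750, 1.250).
Jacobian J = [[-2·x₁, 2·x₂ - 2], [2·x₁·x₂ + 4, x₁^2 - 6·x₂ - 1]].
At the point, J = [[-1.000, 0.000], [5.000, -6.750]] (det J = 6.750).
Solving J·Δ = −F gives Δ = (0.750, 0.741).
Then the next iterate is (x₁, x₂)₁ = (1.250, 1.741).
Round to (1.250, 1.741) and repeat: F = (-0.01342, -0.11393), J = [[-2.500, 1.482], [8.35250, -9.88350]].
Δ = (-0.024, -0.032), so (x₁, x₂)₂ = (1.226, 1.709).

(1.226, 1.709)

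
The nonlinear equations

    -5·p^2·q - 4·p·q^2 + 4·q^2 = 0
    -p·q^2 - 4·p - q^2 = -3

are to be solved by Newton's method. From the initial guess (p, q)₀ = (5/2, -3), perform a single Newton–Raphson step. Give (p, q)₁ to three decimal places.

(1.345, -1.882)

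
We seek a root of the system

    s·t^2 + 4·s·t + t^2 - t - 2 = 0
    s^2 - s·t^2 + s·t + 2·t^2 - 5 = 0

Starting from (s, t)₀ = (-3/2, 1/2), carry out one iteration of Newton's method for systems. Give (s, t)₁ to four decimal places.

(-3.4186, -0.8256)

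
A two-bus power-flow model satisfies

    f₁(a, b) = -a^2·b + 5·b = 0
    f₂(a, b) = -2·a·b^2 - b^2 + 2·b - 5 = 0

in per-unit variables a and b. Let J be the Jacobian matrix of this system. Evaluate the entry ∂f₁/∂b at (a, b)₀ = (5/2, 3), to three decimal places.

-1.250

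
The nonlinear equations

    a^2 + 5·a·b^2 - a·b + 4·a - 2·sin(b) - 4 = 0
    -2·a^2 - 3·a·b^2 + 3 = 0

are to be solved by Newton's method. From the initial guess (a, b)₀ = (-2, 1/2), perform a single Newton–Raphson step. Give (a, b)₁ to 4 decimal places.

At (-2, 1/2): F = (-10.458851, -3.5000).
Jacobian J = [[2·a + 5·b^2 - b + 4, 10·a·b - a - 2·cos(b)], [-4·a - 3·b^2, -6·a·b]].
At the point, J = [[0.7500, -9.755165], [7.2500, 6.0000]] (det J = 75.224947).
Solving J·Δ = −F gives Δ = (1.2881, -0.9731).
Then the next iterate is (a, b)₁ = (-0.7119, -0.4731).

(-0.7119, -0.4731)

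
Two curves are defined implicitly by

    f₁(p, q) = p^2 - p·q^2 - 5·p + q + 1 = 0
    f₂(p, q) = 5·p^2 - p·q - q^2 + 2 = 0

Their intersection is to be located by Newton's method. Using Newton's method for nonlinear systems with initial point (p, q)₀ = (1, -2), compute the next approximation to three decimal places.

(0.358, -1.099)

At (1, -2): F = (-9.000, 5.000).
Jacobian J = [[2·p - q^2 - 5, -2·p·q + 1], [10·p - q, -p - 2·q]].
At the point, J = [[-7.000, 5.000], [12.000, 3.000]] (det J = -81.000).
Solving J·Δ = −F gives Δ = (-0.642, 0.901).
Then the next iterate is (p, q)₁ = (0.358, -1.099).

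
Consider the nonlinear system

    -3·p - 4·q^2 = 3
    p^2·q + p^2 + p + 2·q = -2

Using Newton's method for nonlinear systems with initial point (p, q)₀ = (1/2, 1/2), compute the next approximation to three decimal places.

At (1/2, 1/2): F = (-5.500, 3.875).
Jacobian J = [[-3, -8·q], [2·p·q + 2·p + 1, p^2 + 2]].
At the point, J = [[-3.000, -4.000], [2.500, 2.250]] (det J = 3.250).
Solving J·Δ = −F gives Δ = (-0.962, -0.654).
Then the next iterate is (p, q)₁ = (-0.462, -0.154).

(-0.462, -0.154)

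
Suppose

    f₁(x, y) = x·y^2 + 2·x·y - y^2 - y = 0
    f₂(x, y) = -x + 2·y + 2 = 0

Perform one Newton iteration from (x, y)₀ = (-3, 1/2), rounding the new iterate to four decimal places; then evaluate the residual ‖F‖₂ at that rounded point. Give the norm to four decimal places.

At (-3, 1/2): F = (-4.5000, 6.0000).
Jacobian J = [[y^2 + 2·y, 2·x·y + 2·x - 2·y - 1], [-1, 2]].
At the point, J = [[1.2500, -11.0000], [-1.0000, 2.0000]] (det J = -8.5000).
Solving J·Δ = −F gives Δ = (6.7059, 0.3529).
Then the next iterate is (x, y)₁ = (3.7059, 0.8529).
Re-evaluating at (3.7059, 0.8529): F = (7.437000, -0.0001), so ‖F‖₂ = 7.4370.

7.4370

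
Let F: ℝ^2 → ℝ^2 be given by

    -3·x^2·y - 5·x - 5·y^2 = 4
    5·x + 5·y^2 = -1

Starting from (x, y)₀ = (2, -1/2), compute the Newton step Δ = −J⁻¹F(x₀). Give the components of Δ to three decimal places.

At (2, -1/2): F = (-9.250, 12.250).
Jacobian J = [[-6·x·y - 5, -3·x^2 - 10·y], [5, 10·y]].
At the point, J = [[1.000, -7.000], [5.000, -5.000]] (det J = 30.000).
Solving J·Δ = −F gives Δ = (-4.400, -1.950).

(-4.400, -1.950)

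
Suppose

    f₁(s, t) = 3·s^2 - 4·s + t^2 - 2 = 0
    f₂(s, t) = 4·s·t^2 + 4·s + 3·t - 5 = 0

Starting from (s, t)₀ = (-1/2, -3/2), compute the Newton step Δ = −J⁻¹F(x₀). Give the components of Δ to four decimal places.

(-0.8750, 3.0417)

At (-1/2, -3/2): F = (3.0000, -16.0000).
Jacobian J = [[6·s - 4, 2·t], [4·t^2 + 4, 8·s·t + 3]].
At the point, J = [[-7.0000, -3.0000], [13.0000, 9.0000]] (det J = -24.0000).
Solving J·Δ = −F gives Δ = (-0.8750, 3.0417).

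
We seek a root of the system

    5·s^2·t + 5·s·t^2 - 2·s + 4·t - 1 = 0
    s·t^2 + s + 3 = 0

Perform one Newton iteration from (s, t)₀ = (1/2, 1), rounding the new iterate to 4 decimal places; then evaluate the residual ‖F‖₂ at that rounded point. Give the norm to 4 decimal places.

16.1024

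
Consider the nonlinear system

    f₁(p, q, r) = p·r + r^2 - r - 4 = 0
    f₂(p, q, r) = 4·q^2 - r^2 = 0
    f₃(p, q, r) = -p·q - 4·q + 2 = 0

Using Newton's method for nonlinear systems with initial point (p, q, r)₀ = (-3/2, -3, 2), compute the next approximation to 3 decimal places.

(-4.591, -2.909, 9.455)

At (-3/2, -3, 2): F = (-5.000, 32.000, 9.500).
Jacobian J = [[r, 0, p + 2·r - 1], [0, 8·q, -2·r], [-q, -p - 4, 0]].
At the point, J = [[2.000, 0.000, 1.500], [0.000, -24.000, -4.000], [3.000, -2.500, 0.000]] (det J = 88.000).
Solving J·Δ = −F gives Δ = (-3.091, 0.091, 7.455).
Then the next iterate is (p, q, r)₁ = (-4.591, -2.909, 9.455).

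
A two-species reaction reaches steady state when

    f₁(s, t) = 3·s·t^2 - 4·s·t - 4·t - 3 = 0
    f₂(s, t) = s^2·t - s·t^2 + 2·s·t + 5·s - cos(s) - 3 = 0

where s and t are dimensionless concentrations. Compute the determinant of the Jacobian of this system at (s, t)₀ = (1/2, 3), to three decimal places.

J = [[3·t^2 - 4·t, 6·s·t - 4·s - 4], [2·s·t - t^2 + 2·t + sin(s) + 5, s^2 - 2·s·t + 2·s]].
At the point, J = [[15.000, 3.000], [5.47943, -1.750]].
det J = -42.688.

-42.688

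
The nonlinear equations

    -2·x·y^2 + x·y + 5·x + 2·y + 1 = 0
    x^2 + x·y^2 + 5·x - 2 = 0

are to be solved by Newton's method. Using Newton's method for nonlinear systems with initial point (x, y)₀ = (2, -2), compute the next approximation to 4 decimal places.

(0.6545, -1.6864)

At (2, -2): F = (-13.0000, 20.0000).
Jacobian J = [[-2·y^2 + y + 5, -4·x·y + x + 2], [2·x + y^2 + 5, 2·x·y]].
At the point, J = [[-5.0000, 20.0000], [13.0000, -8.0000]] (det J = -220.0000).
Solving J·Δ = −F gives Δ = (-1.3455, 0.3136).
Then the next iterate is (x, y)₁ = (0.6545, -1.6864).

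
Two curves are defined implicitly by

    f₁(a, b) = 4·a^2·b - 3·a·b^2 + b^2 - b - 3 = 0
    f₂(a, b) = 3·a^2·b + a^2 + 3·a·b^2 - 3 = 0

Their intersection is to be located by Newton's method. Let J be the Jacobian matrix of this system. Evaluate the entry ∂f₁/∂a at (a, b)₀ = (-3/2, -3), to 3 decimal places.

9.000

∂f₁/∂a = 8·a·b - 3·b^2.
At (-3/2, -3) this is 9.000.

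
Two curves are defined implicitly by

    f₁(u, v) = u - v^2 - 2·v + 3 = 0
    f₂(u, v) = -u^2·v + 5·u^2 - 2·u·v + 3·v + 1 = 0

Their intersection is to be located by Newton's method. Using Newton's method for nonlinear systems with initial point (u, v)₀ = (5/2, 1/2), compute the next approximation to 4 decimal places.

At (5/2, 1/2): F = (4.2500, 28.1250).
Jacobian J = [[1, -2·v - 2], [-2·u·v + 10·u - 2·v, -u^2 - 2·u + 3]].
At the point, J = [[1.0000, -3.0000], [21.5000, -8.2500]] (det J = 56.2500).
Solving J·Δ = −F gives Δ = (-0.8767, 1.1244).
Then the next iterate is (u, v)₁ = (1.6233, 1.6244).

(1.6233, 1.6244)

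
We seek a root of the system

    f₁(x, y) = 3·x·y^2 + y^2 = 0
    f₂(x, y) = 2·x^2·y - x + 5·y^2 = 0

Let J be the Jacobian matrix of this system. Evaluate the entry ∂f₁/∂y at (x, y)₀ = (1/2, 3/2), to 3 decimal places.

∂f₁/∂y = 6·x·y + 2·y.
At (1/2, 3/2) this is 7.500.

7.500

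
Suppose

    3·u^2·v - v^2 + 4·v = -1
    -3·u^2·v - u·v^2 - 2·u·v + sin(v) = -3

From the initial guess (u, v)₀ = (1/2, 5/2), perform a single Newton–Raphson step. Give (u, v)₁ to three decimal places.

(-0.309, 4.731)

At (1/2, 5/2): F = (6.625, -3.90153).
Jacobian J = [[6·u·v, 3·u^2 - 2·v + 4], [-6·u·v - v^2 - 2·v, -3·u^2 - 2·u·v - 2·u + cos(v)]].
At the point, J = [[7.500, -0.250], [-18.750, -5.05114]] (det J = -42.57108).
Solving J·Δ = −F gives Δ = (-0.809, 2.231).
Then the next iterate is (u, v)₁ = (-0.309, 4.731).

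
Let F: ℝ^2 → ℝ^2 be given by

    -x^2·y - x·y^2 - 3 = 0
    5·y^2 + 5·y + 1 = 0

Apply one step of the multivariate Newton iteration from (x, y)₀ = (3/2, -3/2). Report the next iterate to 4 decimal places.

At (3/2, -3/2): F = (-3.0000, 4.7500).
Jacobian J = [[-2·x·y - y^2, -x^2 - 2·x·y], [0, 10·y + 5]].
At the point, J = [[2.2500, 2.2500], [0.0000, -10.0000]] (det J = -22.5000).
Solving J·Δ = −F gives Δ = (0.8583, 0.4750).
Then the next iterate is (x, y)₁ = (2.3583, -1.0250).

(2.3583, -1.0250)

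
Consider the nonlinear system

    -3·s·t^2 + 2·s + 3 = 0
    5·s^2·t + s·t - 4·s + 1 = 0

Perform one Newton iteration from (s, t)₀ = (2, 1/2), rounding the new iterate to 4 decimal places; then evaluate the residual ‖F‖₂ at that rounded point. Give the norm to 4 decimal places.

3.5736

At (2, 1/2): F = (5.5000, 4.0000).
Jacobian J = [[-3·t^2 + 2, -6·s·t], [10·s·t + t - 4, 5·s^2 + s]].
At the point, J = [[1.2500, -6.0000], [6.5000, 22.0000]] (det J = 66.5000).
Solving J·Δ = −F gives Δ = (-2.1805, 0.4624).
Then the next iterate is (s, t)₁ = (-0.1805, 0.9624).
Re-evaluating at (-0.1805, 0.9624): F = (3.140545, 1.705063), so ‖F‖₂ = 3.5736.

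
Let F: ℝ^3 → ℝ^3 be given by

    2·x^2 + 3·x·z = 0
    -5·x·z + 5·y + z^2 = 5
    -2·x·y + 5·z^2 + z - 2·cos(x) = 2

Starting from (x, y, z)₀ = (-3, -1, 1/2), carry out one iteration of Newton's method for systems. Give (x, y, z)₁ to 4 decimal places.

At (-3, -1, 1/2): F = (13.5000, -2.2500, -4.270015).
Jacobian J = [[4·x + 3·z, 0, 3·x], [-5·z, 5, -5·x + 2·z], [-2·y + 2·sin(x), -2·x, 10·z + 1]].
At the point, J = [[-10.5000, 0.0000, -9.0000], [-2.5000, 5.0000, 16.0000], [1.717760, 6.0000, 6.0000]] (det J = 905.299199).
Solving J·Δ = −F gives Δ = (1.0622, 0.1468, 0.2607).
Then the next iterate is (x, y, z)₁ = (-1.9378, -0.8532, 0.7607).

(-1.9378, -0.8532, 0.7607)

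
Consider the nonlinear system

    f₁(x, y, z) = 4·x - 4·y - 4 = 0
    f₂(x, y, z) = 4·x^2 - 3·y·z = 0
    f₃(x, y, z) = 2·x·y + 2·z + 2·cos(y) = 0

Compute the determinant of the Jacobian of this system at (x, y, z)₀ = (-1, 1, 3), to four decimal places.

-156.1953

J = [[4, -4, 0], [8·x, -3·z, -3·y], [2·y, 2·x - 2·sin(y), 2]].
At the point, J = [[4.0000, -4.0000, 0.0000], [-8.0000, -9.0000, -3.0000], [2.0000, -3.682942, 2.0000]].
det J = -156.1953.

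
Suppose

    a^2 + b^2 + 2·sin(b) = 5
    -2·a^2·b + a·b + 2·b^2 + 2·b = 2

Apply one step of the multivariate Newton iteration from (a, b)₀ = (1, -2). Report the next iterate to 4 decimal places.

At (1, -2): F = (-1.818595, 4.0000).
Jacobian J = [[2·a, 2·b + 2·cos(b)], [-4·a·b + b, -2·a^2 + a + 4·b + 2]].
At the point, J = [[2.0000, -4.832294], [6.0000, -7.0000]] (det J = 14.993762).
Solving J·Δ = −F gives Δ = (-2.1382, -1.2613).
Then the next iterate is (a, b)₁ = (-1.1382, -3.2613).

(-1.1382, -3.2613)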